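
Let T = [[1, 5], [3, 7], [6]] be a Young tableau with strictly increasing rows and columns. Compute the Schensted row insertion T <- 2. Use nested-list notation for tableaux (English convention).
[[1, 2], [3, 5], [6, 7]]

In row 1, 2 replaces 5 (the leftmost entry greater than 2); 5 is bumped to row 2. In row 2, 5 replaces 7 (the leftmost entry greater than 5); 7 is bumped to row 3. 7 is appended to row 3. The new tableau is [[1, 2], [3, 5], [6, 7]].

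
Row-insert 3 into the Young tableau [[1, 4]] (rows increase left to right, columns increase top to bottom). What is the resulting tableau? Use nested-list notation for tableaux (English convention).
[[1, 3], [4]]

In row 1, 3 replaces 4 (the leftmost entry greater than 3); 4 is bumped to row 2. 4 starts a new row 2. The new tableau is [[1, 3], [4]].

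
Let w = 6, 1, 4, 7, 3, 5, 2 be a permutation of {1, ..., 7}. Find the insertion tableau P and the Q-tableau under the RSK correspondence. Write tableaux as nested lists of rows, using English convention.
P = [[1, 2, 5], [3, 7], [4], [6]], Q = [[1, 3, 4], [2, 6], [5], [7]]

Insert each entry of the permutation into P by Schensted row insertion, recording in Q the position of each new cell.

After inserting 6: P = [[6]].
After inserting 1: P = [[1], [6]].
After inserting 4: P = [[1, 4], [6]].
After inserting 7: P = [[1, 4, 7], [6]].
After inserting 3: P = [[1, 3, 7], [4], [6]].
After inserting 5: P = [[1, 3, 5], [4, 7], [6]].
After inserting 2: P = [[1, 2, 5], [3, 7], [4], [6]].

So P = [[1, 2, 5], [3, 7], [4], [6]], Q = [[1, 3, 4], [2, 6], [5], [7]].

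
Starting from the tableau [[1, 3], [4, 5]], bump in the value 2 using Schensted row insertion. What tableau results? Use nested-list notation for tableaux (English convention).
[[1, 2], [3, 5], [4]]

In row 1, 2 replaces 3 (the leftmost entry greater than 2); 3 is bumped to row 2. In row 2, 3 replaces 4 (the leftmost entry greater than 3); 4 is bumped to row 3. 4 starts a new row 3. The new tableau is [[1, 2], [3, 5], [4]].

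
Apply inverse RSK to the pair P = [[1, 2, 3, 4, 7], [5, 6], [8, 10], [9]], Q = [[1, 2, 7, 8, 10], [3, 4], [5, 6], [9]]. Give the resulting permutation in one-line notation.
Reverse the RSK construction: for i from n down to 1, find the cell of Q containing i, remove the entry at that cell from P, and reverse-bump it up through P; the value ejected from row 1 is w(i).

Step i=10: Q has 10 at row 1, column 5; remove that cell from P, ejecting 7. So w(10) = 7. P is now [[1, 2, 3, 4], [5, 6], [8, 10], [9]].
Step i=9: Q has 9 at row 4, column 1; remove 9 from row 4 of P and reverse-bump: 9 enters row 3 and ejects 8; 8 enters row 2 and ejects 6; 6 enters row 1 and ejects 4. So w(9) = 4. P is now [[1, 2, 3, 6], [5, 8], [9, 10]].
Step i=8: Q has 8 at row 1, column 4; remove that cell from P, ejecting 6. So w(8) = 6. P is now [[1, 2, 3], [5, 8], [9, 10]].
Step i=7: Q has 7 at row 1, column 3; remove that cell from P, ejecting 3. So w(7) = 3. P is now [[1, 2], [5, 8], [9, 10]].
Step i=6: Q has 6 at row 3, column 2; remove 10 from row 3 of P and reverse-bump: 10 enters row 2 and ejects 8; 8 enters row 1 and ejects 2. So w(6) = 2. P is now [[1, 8], [5, 10], [9]].
Step i=5: Q has 5 at row 3, column 1; remove 9 from row 3 of P and reverse-bump: 9 enters row 2 and ejects 5; 5 enters row 1 and ejects 1. So w(5) = 1. P is now [[5, 8], [9, 10]].
Step i=4: Q has 4 at row 2, column 2; remove 10 from row 2 of P and reverse-bump: 10 enters row 1 and ejects 8. So w(4) = 8. P is now [[5, 10], [9]].
Step i=3: Q has 3 at row 2, column 1; remove 9 from row 2 of P and reverse-bump: 9 enters row 1 and ejects 5. So w(3) = 5. P is now [[9, 10]].
Step i=2: Q has 2 at row 1, column 2; remove that cell from P, ejecting 10. So w(2) = 10. P is now [[9]].
Step i=1: Q has 1 at row 1, column 1; remove that cell from P, ejecting 9. So w(1) = 9. P is now [].

So w = 9 10 5 8 1 2 3 6 4 7.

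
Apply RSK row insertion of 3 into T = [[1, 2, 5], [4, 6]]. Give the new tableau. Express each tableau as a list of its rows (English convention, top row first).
In row 1, 3 replaces 5 (the leftmost entry greater than 3); 5 is bumped to row 2. In row 2, 5 replaces 6 (the leftmost entry greater than 5); 6 is bumped to row 3. 6 starts a new row 3. The new tableau is [[1, 2, 3], [4, 5], [6]].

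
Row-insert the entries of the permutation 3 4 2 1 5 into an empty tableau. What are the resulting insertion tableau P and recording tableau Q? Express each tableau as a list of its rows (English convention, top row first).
Insert each entry of the permutation into P by Schensted row insertion, recording in Q the position of each new cell.

Insert 3: appended to row 1. P = [[3]], Q = [[1]].
Insert 4: appended to row 1. P = [[3, 4]], Q = [[1, 2]].
Insert 2: 2 bumps 3 from row 1; 3 starts row 2. P = [[2, 4], [3]], Q = [[1, 2], [3]].
Insert 1: 1 bumps 2 from row 1; 2 bumps 3 from row 2; 3 starts row 3. P = [[1, 4], [2], [3]], Q = [[1, 2], [3], [4]].
Insert 5: appended to row 1. P = [[1, 4, 5], [2], [3]], Q = [[1, 2, 5], [3], [4]].

So P = [[1, 4, 5], [2], [3]], Q = [[1, 2, 5], [3], [4]].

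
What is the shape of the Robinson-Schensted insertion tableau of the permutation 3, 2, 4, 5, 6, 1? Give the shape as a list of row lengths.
[4, 1, 1]

RSK row insertion gives P = [[1, 4, 5, 6], [2], [3]], which has shape [4, 1, 1].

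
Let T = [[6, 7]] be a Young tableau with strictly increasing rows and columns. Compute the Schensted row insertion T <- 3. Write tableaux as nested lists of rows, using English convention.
In row 1, 3 replaces 6 (the leftmost entry greater than 3); 6 is bumped to row 2. 6 starts a new row 2. The new tableau is [[3, 7], [6]].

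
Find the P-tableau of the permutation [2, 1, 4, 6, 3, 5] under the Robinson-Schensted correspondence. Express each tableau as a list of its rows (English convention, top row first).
Insert 2: appended to row 1. P = [[2]].
Insert 1: 1 bumps 2 from row 1; 2 starts row 2. P = [[1], [2]].
Insert 4: appended to row 1. P = [[1, 4], [2]].
Insert 6: appended to row 1. P = [[1, 4, 6], [2]].
Insert 3: 3 bumps 4 from row 1; 4 appends to row 2. P = [[1, 3, 6], [2, 4]].
Insert 5: 5 bumps 6 from row 1; 6 appends to row 2. P = [[1, 3, 5], [2, 4, 6]].

So P = [[1, 3, 5], [2, 4, 6]].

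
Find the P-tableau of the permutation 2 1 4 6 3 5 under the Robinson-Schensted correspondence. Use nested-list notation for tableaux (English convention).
Insert 2: appended to row 1. P = [[2]].
Insert 1: 1 bumps 2 from row 1; 2 starts row 2. P = [[1], [2]].
Insert 4: appended to row 1. P = [[1, 4], [2]].
Insert 6: appended to row 1. P = [[1, 4, 6], [2]].
Insert 3: 3 bumps 4 from row 1; 4 appends to row 2. P = [[1, 3, 6], [2, 4]].
Insert 5: 5 bumps 6 from row 1; 6 appends to row 2. P = [[1, 3, 5], [2, 4, 6]].

So P = [[1, 3, 5], [2, 4, 6]].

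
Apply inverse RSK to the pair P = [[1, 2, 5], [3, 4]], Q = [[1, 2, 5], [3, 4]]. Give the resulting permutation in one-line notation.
3 4 1 2 5

Reverse the RSK construction: for i from n down to 1, find the cell of Q containing i, remove the entry at that cell from P, and reverse-bump it up through P; the value ejected from row 1 is w(i).

Step i=5: Q has 5 at row 1, column 3; remove that cell from P, ejecting 5. So w(5) = 5. P is now [[1, 2], [3, 4]].
Step i=4: Q has 4 at row 2, column 2; remove 4 from row 2 of P and reverse-bump: 4 enters row 1 and ejects 2. So w(4) = 2. P is now [[1, 4], [3]].
Step i=3: Q has 3 at row 2, column 1; remove 3 from row 2 of P and reverse-bump: 3 enters row 1 and ejects 1. So w(3) = 1. P is now [[3, 4]].
Step i=2: Q has 2 at row 1, column 2; remove that cell from P, ejecting 4. So w(2) = 4. P is now [[3]].
Step i=1: Q has 1 at row 1, column 1; remove that cell from P, ejecting 3. So w(1) = 3. P is now [].

So w = 3 4 1 2 5.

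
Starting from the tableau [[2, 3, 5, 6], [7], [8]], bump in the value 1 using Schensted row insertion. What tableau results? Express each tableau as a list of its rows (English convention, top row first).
In row 1, 1 replaces 2 (the leftmost entry greater than 1); 2 is bumped to row 2. In row 2, 2 replaces 7 (the leftmost entry greater than 2); 7 is bumped to row 3. In row 3, 7 replaces 8 (the leftmost entry greater than 7); 8 is bumped to row 4. 8 starts a new row 4. The new tableau is [[1, 3, 5, 6], [2], [7], [8]].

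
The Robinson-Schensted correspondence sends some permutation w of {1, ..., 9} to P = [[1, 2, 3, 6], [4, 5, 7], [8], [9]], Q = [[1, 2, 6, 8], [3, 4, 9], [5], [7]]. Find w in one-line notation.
4 9 1 8 2 5 3 7 6

Reverse the RSK construction: for i from n down to 1, find the cell of Q containing i, remove the entry at that cell from P, and reverse-bump it up through P; the value ejected from row 1 is w(i).

Step i=9: Q has 9 at row 2, column 3; remove 7 from row 2 of P and reverse-bump: 7 enters row 1 and ejects 6. So w(9) = 6. P is now [[1, 2, 3, 7], [4, 5], [8], [9]].
Step i=8: Q has 8 at row 1, column 4; remove that cell from P, ejecting 7. So w(8) = 7. P is now [[1, 2, 3], [4, 5], [8], [9]].
Step i=7: Q has 7 at row 4, column 1; remove 9 from row 4 of P and reverse-bump: 9 enters row 3 and ejects 8; 8 enters row 2 and ejects 5; 5 enters row 1 and ejects 3. So w(7) = 3. P is now [[1, 2, 5], [4, 8], [9]].
Step i=6: Q has 6 at row 1, column 3; remove that cell from P, ejecting 5. So w(6) = 5. P is now [[1, 2], [4, 8], [9]].
Step i=5: Q has 5 at row 3, column 1; remove 9 from row 3 of P and reverse-bump: 9 enters row 2 and ejects 8; 8 enters row 1 and ejects 2. So w(5) = 2. P is now [[1, 8], [4, 9]].
Step i=4: Q has 4 at row 2, column 2; remove 9 from row 2 of P and reverse-bump: 9 enters row 1 and ejects 8. So w(4) = 8. P is now [[1, 9], [4]].
Step i=3: Q has 3 at row 2, column 1; remove 4 from row 2 of P and reverse-bump: 4 enters row 1 and ejects 1. So w(3) = 1. P is now [[4, 9]].
Step i=2: Q has 2 at row 1, column 2; remove that cell from P, ejecting 9. So w(2) = 9. P is now [[4]].
Step i=1: Q has 1 at row 1, column 1; remove that cell from P, ejecting 4. So w(1) = 4. P is now [].

So w = 4 9 1 8 2 5 3 7 6.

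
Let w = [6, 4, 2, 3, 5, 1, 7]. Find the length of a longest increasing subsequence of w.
4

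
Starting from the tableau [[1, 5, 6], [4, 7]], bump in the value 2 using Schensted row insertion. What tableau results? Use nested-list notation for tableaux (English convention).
In row 1, 2 replaces 5 (the leftmost entry greater than 2); 5 is bumped to row 2. In row 2, 5 replaces 7 (the leftmost entry greater than 5); 7 is bumped to row 3. 7 starts a new row 3. The new tableau is [[1, 2, 6], [4, 5], [7]].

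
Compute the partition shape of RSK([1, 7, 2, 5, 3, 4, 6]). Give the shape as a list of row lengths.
RSK row insertion gives P = [[1, 2, 3, 4, 6], [5], [7]], which has shape [5, 1, 1].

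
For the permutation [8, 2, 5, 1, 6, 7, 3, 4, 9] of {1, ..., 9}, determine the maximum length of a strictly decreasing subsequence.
3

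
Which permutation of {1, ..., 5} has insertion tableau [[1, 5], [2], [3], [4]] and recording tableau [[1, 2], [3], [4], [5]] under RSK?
Reverse RSK: for i = n, n-1, ..., 1, locate i in Q, remove the corresponding corner cell from P, and reverse-bump its entry up through P; the value ejected from row 1 is w(i).

So w = 4 5 3 2 1.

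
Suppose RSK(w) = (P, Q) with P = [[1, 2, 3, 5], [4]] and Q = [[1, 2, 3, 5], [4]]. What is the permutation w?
1 2 4 3 5

Reverse the RSK construction: for i from n down to 1, find the cell of Q containing i, remove the entry at that cell from P, and reverse-bump it up through P; the value ejected from row 1 is w(i).

Step i=5: Q has 5 at row 1, column 4; remove that cell from P, ejecting 5. So w(5) = 5. P is now [[1, 2, 3], [4]].
Step i=4: Q has 4 at row 2, column 1; remove 4 from row 2 of P and reverse-bump: 4 enters row 1 and ejects 3. So w(4) = 3. P is now [[1, 2, 4]].
Step i=3: Q has 3 at row 1, column 3; remove that cell from P, ejecting 4. So w(3) = 4. P is now [[1, 2]].
Step i=2: Q has 2 at row 1, column 2; remove that cell from P, ejecting 2. So w(2) = 2. P is now [[1]].
Step i=1: Q has 1 at row 1, column 1; remove that cell from P, ejecting 1. So w(1) = 1. P is now [].

So w = 1 2 4 3 5.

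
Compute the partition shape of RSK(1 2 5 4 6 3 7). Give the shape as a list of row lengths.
[5, 1, 1]

Row-insert each entry into an empty tableau.

After inserting 1: P = [[1]].
After inserting 2: P = [[1, 2]].
After inserting 5: P = [[1, 2, 5]].
After inserting 4: P = [[1, 2, 4], [5]].
After inserting 6: P = [[1, 2, 4, 6], [5]].
After inserting 3: P = [[1, 2, 3, 6], [4], [5]].
After inserting 7: P = [[1, 2, 3, 6, 7], [4], [5]].

The final insertion tableau P = [[1, 2, 3, 6, 7], [4], [5]] has shape [5, 1, 1].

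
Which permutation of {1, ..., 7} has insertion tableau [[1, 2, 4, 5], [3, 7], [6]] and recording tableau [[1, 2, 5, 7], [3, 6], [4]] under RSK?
1 6 3 2 7 4 5

Reverse the RSK construction: for i from n down to 1, find the cell of Q containing i, remove the entry at that cell from P, and reverse-bump it up through P; the value ejected from row 1 is w(i).

Step i=7: Q has 7 at row 1, column 4; remove that cell from P, ejecting 5. So w(7) = 5. P is now [[1, 2, 4], [3, 7], [6]].
Step i=6: Q has 6 at row 2, column 2; remove 7 from row 2 of P and reverse-bump: 7 enters row 1 and ejects 4. So w(6) = 4. P is now [[1, 2, 7], [3], [6]].
Step i=5: Q has 5 at row 1, column 3; remove that cell from P, ejecting 7. So w(5) = 7. P is now [[1, 2], [3], [6]].
Step i=4: Q has 4 at row 3, column 1; remove 6 from row 3 of P and reverse-bump: 6 enters row 2 and ejects 3; 3 enters row 1 and ejects 2. So w(4) = 2. P is now [[1, 3], [6]].
Step i=3: Q has 3 at row 2, column 1; remove 6 from row 2 of P and reverse-bump: 6 enters row 1 and ejects 3. So w(3) = 3. P is now [[1, 6]].
Step i=2: Q has 2 at row 1, column 2; remove that cell from P, ejecting 6. So w(2) = 6. P is now [[1]].
Step i=1: Q has 1 at row 1, column 1; remove that cell from P, ejecting 1. So w(1) = 1. P is now [].

So w = 1 6 3 2 7 4 5.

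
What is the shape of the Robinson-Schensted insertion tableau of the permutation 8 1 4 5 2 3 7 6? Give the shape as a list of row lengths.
Row-insert each entry into an empty tableau.

After inserting 8: P = [[8]].
After inserting 1: P = [[1], [8]].
After inserting 4: P = [[1, 4], [8]].
After inserting 5: P = [[1, 4, 5], [8]].
After inserting 2: P = [[1, 2, 5], [4], [8]].
After inserting 3: P = [[1, 2, 3], [4, 5], [8]].
After inserting 7: P = [[1, 2, 3, 7], [4, 5], [8]].
After inserting 6: P = [[1, 2, 3, 6], [4, 5, 7], [8]].

The final insertion tableau P = [[1, 2, 3, 6], [4, 5, 7], [8]] has shape [4, 3, 1].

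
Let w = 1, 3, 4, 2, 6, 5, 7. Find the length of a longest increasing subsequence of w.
5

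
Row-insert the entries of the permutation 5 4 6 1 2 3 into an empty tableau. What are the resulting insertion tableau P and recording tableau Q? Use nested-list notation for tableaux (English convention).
P = [[1, 2, 3], [4, 6], [5]], Q = [[1, 3, 6], [2, 5], [4]]

Insert each entry of the permutation into P by Schensted row insertion, recording in Q the position of each new cell.

Insert 5: appended to row 1. P = [[5]], Q = [[1]].
Insert 4: 4 bumps 5 from row 1; 5 starts row 2. P = [[4], [5]], Q = [[1], [2]].
Insert 6: appended to row 1. P = [[4, 6], [5]], Q = [[1, 3], [2]].
Insert 1: 1 bumps 4 from row 1; 4 bumps 5 from row 2; 5 starts row 3. P = [[1, 6], [4], [5]], Q = [[1, 3], [2], [4]].
Insert 2: 2 bumps 6 from row 1; 6 appends to row 2. P = [[1, 2], [4, 6], [5]], Q = [[1, 3], [2, 5], [4]].
Insert 3: appended to row 1. P = [[1, 2, 3], [4, 6], [5]], Q = [[1, 3, 6], [2, 5], [4]].

So P = [[1, 2, 3], [4, 6], [5]], Q = [[1, 3, 6], [2, 5], [4]].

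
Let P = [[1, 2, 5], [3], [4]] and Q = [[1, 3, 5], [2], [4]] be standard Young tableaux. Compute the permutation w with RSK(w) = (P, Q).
Reverse the RSK construction: for i from n down to 1, find the cell of Q containing i, remove the entry at that cell from P, and reverse-bump it up through P; the value ejected from row 1 is w(i).

Step i=5: Q has 5 at row 1, column 3; remove that cell from P, ejecting 5. So w(5) = 5. P is now [[1, 2], [3], [4]].
Step i=4: Q has 4 at row 3, column 1; remove 4 from row 3 of P and reverse-bump: 4 enters row 2 and ejects 3; 3 enters row 1 and ejects 2. So w(4) = 2. P is now [[1, 3], [4]].
Step i=3: Q has 3 at row 1, column 2; remove that cell from P, ejecting 3. So w(3) = 3. P is now [[1], [4]].
Step i=2: Q has 2 at row 2, column 1; remove 4 from row 2 of P and reverse-bump: 4 enters row 1 and ejects 1. So w(2) = 1. P is now [[4]].
Step i=1: Q has 1 at row 1, column 1; remove that cell from P, ejecting 4. So w(1) = 4. P is now [].

So w = 4 1 3 2 5.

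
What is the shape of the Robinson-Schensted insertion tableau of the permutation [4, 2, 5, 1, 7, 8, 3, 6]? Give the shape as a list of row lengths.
Row-insert each entry into an empty tableau.

After inserting 4: P = [[4]].
After inserting 2: P = [[2], [4]].
After inserting 5: P = [[2, 5], [4]].
After inserting 1: P = [[1, 5], [2], [4]].
After inserting 7: P = [[1, 5, 7], [2], [4]].
After inserting 8: P = [[1, 5, 7, 8], [2], [4]].
After inserting 3: P = [[1, 3, 7, 8], [2, 5], [4]].
After inserting 6: P = [[1, 3, 6, 8], [2, 5, 7], [4]].

The final insertion tableau P = [[1, 3, 6, 8], [2, 5, 7], [4]] has shape [4, 3, 1].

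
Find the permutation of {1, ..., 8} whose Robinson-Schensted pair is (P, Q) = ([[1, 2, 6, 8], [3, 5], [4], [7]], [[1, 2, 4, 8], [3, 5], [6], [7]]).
Reverse the RSK construction: for i from n down to 1, find the cell of Q containing i, remove the entry at that cell from P, and reverse-bump it up through P; the value ejected from row 1 is w(i).

Step i=8: Q has 8 at row 1, column 4; remove that cell from P, ejecting 8. So w(8) = 8. P is now [[1, 2, 6], [3, 5], [4], [7]].
Step i=7: Q has 7 at row 4, column 1; remove 7 from row 4 of P and reverse-bump: 7 enters row 3 and ejects 4; 4 enters row 2 and ejects 3; 3 enters row 1 and ejects 2. So w(7) = 2. P is now [[1, 3, 6], [4, 5], [7]].
Step i=6: Q has 6 at row 3, column 1; remove 7 from row 3 of P and reverse-bump: 7 enters row 2 and ejects 5; 5 enters row 1 and ejects 3. So w(6) = 3. P is now [[1, 5, 6], [4, 7]].
Step i=5: Q has 5 at row 2, column 2; remove 7 from row 2 of P and reverse-bump: 7 enters row 1 and ejects 6. So w(5) = 6. P is now [[1, 5, 7], [4]].
Step i=4: Q has 4 at row 1, column 3; remove that cell from P, ejecting 7. So w(4) = 7. P is now [[1, 5], [4]].
Step i=3: Q has 3 at row 2, column 1; remove 4 from row 2 of P and reverse-bump: 4 enters row 1 and ejects 1. So w(3) = 1. P is now [[4, 5]].
Step i=2: Q has 2 at row 1, column 2; remove that cell from P, ejecting 5. So w(2) = 5. P is now [[4]].
Step i=1: Q has 1 at row 1, column 1; remove that cell from P, ejecting 4. So w(1) = 4. P is now [].

So w = 4 5 1 7 6 3 2 8.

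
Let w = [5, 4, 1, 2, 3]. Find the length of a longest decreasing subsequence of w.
3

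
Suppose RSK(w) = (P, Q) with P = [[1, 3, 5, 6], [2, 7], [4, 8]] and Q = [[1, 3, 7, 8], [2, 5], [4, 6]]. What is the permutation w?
4 2 8 1 7 3 5 6

Reverse RSK: for i = n, n-1, ..., 1, locate i in Q, remove the corresponding corner cell from P, and reverse-bump its entry up through P; the value ejected from row 1 is w(i).

So w = 4 2 8 1 7 3 5 6.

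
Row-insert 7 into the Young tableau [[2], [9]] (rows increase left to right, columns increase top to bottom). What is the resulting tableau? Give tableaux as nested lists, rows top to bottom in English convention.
7 is larger than every entry of row 1, so it is appended to row 1. The new tableau is [[2, 7], [9]].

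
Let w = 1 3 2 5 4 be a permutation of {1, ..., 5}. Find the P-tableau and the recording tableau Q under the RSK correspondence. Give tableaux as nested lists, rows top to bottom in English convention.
Insert each entry of the permutation into P by Schensted row insertion, recording in Q the position of each new cell.

Insert 1: appended to row 1. P = [[1]], Q = [[1]].
Insert 3: appended to row 1. P = [[1, 3]], Q = [[1, 2]].
Insert 2: 2 bumps 3 from row 1; 3 starts row 2. P = [[1, 2], [3]], Q = [[1, 2], [3]].
Insert 5: appended to row 1. P = [[1, 2, 5], [3]], Q = [[1, 2, 4], [3]].
Insert 4: 4 bumps 5 from row 1; 5 appends to row 2. P = [[1, 2, 4], [3, 5]], Q = [[1, 2, 4], [3, 5]].

So P = [[1, 2, 4], [3, 5]], Q = [[1, 2, 4], [3, 5]].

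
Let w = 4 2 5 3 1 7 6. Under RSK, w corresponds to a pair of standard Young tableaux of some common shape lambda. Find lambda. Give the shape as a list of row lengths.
Row-insert each entry into an empty tableau.

After inserting 4: P = [[4]].
After inserting 2: P = [[2], [4]].
After inserting 5: P = [[2, 5], [4]].
After inserting 3: P = [[2, 3], [4, 5]].
After inserting 1: P = [[1, 3], [2, 5], [4]].
After inserting 7: P = [[1, 3, 7], [2, 5], [4]].
After inserting 6: P = [[1, 3, 6], [2, 5, 7], [4]].

The final insertion tableau P = [[1, 3, 6], [2, 5, 7], [4]] has shape [3, 3, 1].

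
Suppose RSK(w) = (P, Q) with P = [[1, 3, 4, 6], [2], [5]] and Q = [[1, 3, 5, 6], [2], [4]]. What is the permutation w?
5 2 3 1 4 6

Reverse the RSK construction: for i from n down to 1, find the cell of Q containing i, remove the entry at that cell from P, and reverse-bump it up through P; the value ejected from row 1 is w(i).

Step i=6: Q has 6 at row 1, column 4; remove that cell from P, ejecting 6. So w(6) = 6. P is now [[1, 3, 4], [2], [5]].
Step i=5: Q has 5 at row 1, column 3; remove that cell from P, ejecting 4. So w(5) = 4. P is now [[1, 3], [2], [5]].
Step i=4: Q has 4 at row 3, column 1; remove 5 from row 3 of P and reverse-bump: 5 enters row 2 and ejects 2; 2 enters row 1 and ejects 1. So w(4) = 1. P is now [[2, 3], [5]].
Step i=3: Q has 3 at row 1, column 2; remove that cell from P, ejecting 3. So w(3) = 3. P is now [[2], [5]].
Step i=2: Q has 2 at row 2, column 1; remove 5 from row 2 of P and reverse-bump: 5 enters row 1 and ejects 2. So w(2) = 2. P is now [[5]].
Step i=1: Q has 1 at row 1, column 1; remove that cell from P, ejecting 5. So w(1) = 5. P is now [].

So w = 5 2 3 1 4 6.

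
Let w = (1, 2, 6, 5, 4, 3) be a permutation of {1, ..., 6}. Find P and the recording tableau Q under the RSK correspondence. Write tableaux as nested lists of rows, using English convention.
Insert each entry of the permutation into P by Schensted row insertion, recording in Q the position of each new cell.

After inserting 1: P = [[1]].
After inserting 2: P = [[1, 2]].
After inserting 6: P = [[1, 2, 6]].
After inserting 5: P = [[1, 2, 5], [6]].
After inserting 4: P = [[1, 2, 4], [5], [6]].
After inserting 3: P = [[1, 2, 3], [4], [5], [6]].

So P = [[1, 2, 3], [4], [5], [6]], Q = [[1, 2, 3], [4], [5], [6]].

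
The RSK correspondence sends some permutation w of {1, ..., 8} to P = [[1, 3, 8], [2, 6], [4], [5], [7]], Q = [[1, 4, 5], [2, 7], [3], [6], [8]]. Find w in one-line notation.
Reverse the RSK construction: for i from n down to 1, find the cell of Q containing i, remove the entry at that cell from P, and reverse-bump it up through P; the value ejected from row 1 is w(i).

Step i=8: Q has 8 at row 5, column 1; remove 7 from row 5 of P and reverse-bump: 7 enters row 4 and ejects 5; 5 enters row 3 and ejects 4; 4 enters row 2 and ejects 2; 2 enters row 1 and ejects 1. So w(8) = 1. P is now [[2, 3, 8], [4, 6], [5], [7]].
Step i=7: Q has 7 at row 2, column 2; remove 6 from row 2 of P and reverse-bump: 6 enters row 1 and ejects 3. So w(7) = 3. P is now [[2, 6, 8], [4], [5], [7]].
Step i=6: Q has 6 at row 4, column 1; remove 7 from row 4 of P and reverse-bump: 7 enters row 3 and ejects 5; 5 enters row 2 and ejects 4; 4 enters row 1 and ejects 2. So w(6) = 2. P is now [[4, 6, 8], [5], [7]].
Step i=5: Q has 5 at row 1, column 3; remove that cell from P, ejecting 8. So w(5) = 8. P is now [[4, 6], [5], [7]].
Step i=4: Q has 4 at row 1, column 2; remove that cell from P, ejecting 6. So w(4) = 6. P is now [[4], [5], [7]].
Step i=3: Q has 3 at row 3, column 1; remove 7 from row 3 of P and reverse-bump: 7 enters row 2 and ejects 5; 5 enters row 1 and ejects 4. So w(3) = 4. P is now [[5], [7]].
Step i=2: Q has 2 at row 2, column 1; remove 7 from row 2 of P and reverse-bump: 7 enters row 1 and ejects 5. So w(2) = 5. P is now [[7]].
Step i=1: Q has 1 at row 1, column 1; remove that cell from P, ejecting 7. So w(1) = 7. P is now [].

So w = 7 5 4 6 8 2 3 1.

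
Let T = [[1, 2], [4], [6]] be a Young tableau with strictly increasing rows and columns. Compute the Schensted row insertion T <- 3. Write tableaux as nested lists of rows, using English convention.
[[1, 2, 3], [4], [6]]

3 is larger than every entry of row 1, so it is appended to row 1. The new tableau is [[1, 2, 3], [4], [6]].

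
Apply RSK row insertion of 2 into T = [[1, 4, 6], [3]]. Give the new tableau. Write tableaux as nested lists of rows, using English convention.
In row 1, 2 replaces 4 (the leftmost entry greater than 2); 4 is bumped to row 2. 4 is appended to row 2. The new tableau is [[1, 2, 6], [3, 4]].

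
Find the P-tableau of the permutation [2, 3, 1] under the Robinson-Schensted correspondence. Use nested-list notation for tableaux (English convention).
P = [[1, 3], [2]]

Insert 2: appended to row 1. P = [[2]].
Insert 3: appended to row 1. P = [[2, 3]].
Insert 1: 1 bumps 2 from row 1; 2 starts row 2. P = [[1, 3], [2]].

So P = [[1, 3], [2]].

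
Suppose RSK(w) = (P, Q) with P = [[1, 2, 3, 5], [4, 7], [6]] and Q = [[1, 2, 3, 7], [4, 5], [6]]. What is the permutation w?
1 6 7 2 4 3 5

Reverse the RSK construction: for i from n down to 1, find the cell of Q containing i, remove the entry at that cell from P, and reverse-bump it up through P; the value ejected from row 1 is w(i).

Step i=7: Q has 7 at row 1, column 4; remove that cell from P, ejecting 5. So w(7) = 5. P is now [[1, 2, 3], [4, 7], [6]].
Step i=6: Q has 6 at row 3, column 1; remove 6 from row 3 of P and reverse-bump: 6 enters row 2 and ejects 4; 4 enters row 1 and ejects 3. So w(6) = 3. P is now [[1, 2, 4], [6, 7]].
Step i=5: Q has 5 at row 2, column 2; remove 7 from row 2 of P and reverse-bump: 7 enters row 1 and ejects 4. So w(5) = 4. P is now [[1, 2, 7], [6]].
Step i=4: Q has 4 at row 2, column 1; remove 6 from row 2 of P and reverse-bump: 6 enters row 1 and ejects 2. So w(4) = 2. P is now [[1, 6, 7]].
Step i=3: Q has 3 at row 1, column 3; remove that cell from P, ejecting 7. So w(3) = 7. P is now [[1, 6]].
Step i=2: Q has 2 at row 1, column 2; remove that cell from P, ejecting 6. So w(2) = 6. P is now [[1]].
Step i=1: Q has 1 at row 1, column 1; remove that cell from P, ejecting 1. So w(1) = 1. P is now [].

So w = 1 6 7 2 4 3 5.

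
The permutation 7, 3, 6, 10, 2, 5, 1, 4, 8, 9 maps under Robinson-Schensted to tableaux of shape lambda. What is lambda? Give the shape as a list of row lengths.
[4, 3, 2, 1]

Row-insert each entry into an empty tableau.

After inserting 7: P = [[7]].
After inserting 3: P = [[3], [7]].
After inserting 6: P = [[3, 6], [7]].
After inserting 10: P = [[3, 6, 10], [7]].
After inserting 2: P = [[2, 6, 10], [3], [7]].
After inserting 5: P = [[2, 5, 10], [3, 6], [7]].
After inserting 1: P = [[1, 5, 10], [2, 6], [3], [7]].
After inserting 4: P = [[1, 4, 10], [2, 5], [3, 6], [7]].
After inserting 8: P = [[1, 4, 8], [2, 5, 10], [3, 6], [7]].
After inserting 9: P = [[1, 4, 8, 9], [2, 5, 10], [3, 6], [7]].

The final insertion tableau P = [[1, 4, 8, 9], [2, 5, 10], [3, 6], [7]] has shape [4, 3, 2, 1].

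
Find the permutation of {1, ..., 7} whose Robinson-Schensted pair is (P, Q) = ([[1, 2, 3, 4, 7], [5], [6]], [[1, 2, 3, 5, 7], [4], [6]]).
1 2 6 3 5 4 7

Reverse the RSK construction: for i from n down to 1, find the cell of Q containing i, remove the entry at that cell from P, and reverse-bump it up through P; the value ejected from row 1 is w(i).

Step i=7: Q has 7 at row 1, column 5; remove that cell from P, ejecting 7. So w(7) = 7. P is now [[1, 2, 3, 4], [5], [6]].
Step i=6: Q has 6 at row 3, column 1; remove 6 from row 3 of P and reverse-bump: 6 enters row 2 and ejects 5; 5 enters row 1 and ejects 4. So w(6) = 4. P is now [[1, 2, 3, 5], [6]].
Step i=5: Q has 5 at row 1, column 4; remove that cell from P, ejecting 5. So w(5) = 5. P is now [[1, 2, 3], [6]].
Step i=4: Q has 4 at row 2, column 1; remove 6 from row 2 of P and reverse-bump: 6 enters row 1 and ejects 3. So w(4) = 3. P is now [[1, 2, 6]].
Step i=3: Q has 3 at row 1, column 3; remove that cell from P, ejecting 6. So w(3) = 6. P is now [[1, 2]].
Step i=2: Q has 2 at row 1, column 2; remove that cell from P, ejecting 2. So w(2) = 2. P is now [[1]].
Step i=1: Q has 1 at row 1, column 1; remove that cell from P, ejecting 1. So w(1) = 1. P is now [].

So w = 1 2 6 3 5 4 7.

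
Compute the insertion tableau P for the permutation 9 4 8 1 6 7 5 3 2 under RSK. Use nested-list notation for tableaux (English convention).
Insert 9: appended to row 1. P = [[9]].
Insert 4: 4 bumps 9 from row 1; 9 starts row 2. P = [[4], [9]].
Insert 8: appended to row 1. P = [[4, 8], [9]].
Insert 1: 1 bumps 4 from row 1; 4 bumps 9 from row 2; 9 starts row 3. P = [[1, 8], [4], [9]].
Insert 6: 6 bumps 8 from row 1; 8 appends to row 2. P = [[1, 6], [4, 8], [9]].
Insert 7: appended to row 1. P = [[1, 6, 7], [4, 8], [9]].
Insert 5: 5 bumps 6 from row 1; 6 bumps 8 from row 2; 8 bumps 9 from row 3; 9 starts row 4. P = [[1, 5, 7], [4, 6], [8], [9]].
Insert 3: 3 bumps 5 from row 1; 5 bumps 6 from row 2; 6 bumps 8 from row 3; 8 bumps 9 from row 4; 9 starts row 5. P = [[1, 3, 7], [4, 5], [6], [8], [9]].
Insert 2: 2 bumps 3 from row 1; 3 bumps 4 from row 2; 4 bumps 6 from row 3; 6 bumps 8 from row 4; 8 bumps 9 from row 5; 9 starts row 6. P = [[1, 2, 7], [3, 5], [4], [6], [8], [9]].

So P = [[1, 2, 7], [3, 5], [4], [6], [8], [9]].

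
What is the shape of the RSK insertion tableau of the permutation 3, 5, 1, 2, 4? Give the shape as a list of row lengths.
Row-insert each entry into an empty tableau.

After inserting 3: P = [[3]].
After inserting 5: P = [[3, 5]].
After inserting 1: P = [[1, 5], [3]].
After inserting 2: P = [[1, 2], [3, 5]].
After inserting 4: P = [[1, 2, 4], [3, 5]].

The final insertion tableau P = [[1, 2, 4], [3, 5]] has shape [3, 2].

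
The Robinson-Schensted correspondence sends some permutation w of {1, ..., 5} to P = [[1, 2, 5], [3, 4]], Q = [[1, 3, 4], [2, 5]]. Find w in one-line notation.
Reverse the RSK construction: for i from n down to 1, find the cell of Q containing i, remove the entry at that cell from P, and reverse-bump it up through P; the value ejected from row 1 is w(i).

Step i=5: Q has 5 at row 2, column 2; remove 4 from row 2 of P and reverse-bump: 4 enters row 1 and ejects 2. So w(5) = 2. P is now [[1, 4, 5], [3]].
Step i=4: Q has 4 at row 1, column 3; remove that cell from P, ejecting 5. So w(4) = 5. P is now [[1, 4], [3]].
Step i=3: Q has 3 at row 1, column 2; remove that cell from P, ejecting 4. So w(3) = 4. P is now [[1], [3]].
Step i=2: Q has 2 at row 2, column 1; remove 3 from row 2 of P and reverse-bump: 3 enters row 1 and ejects 1. So w(2) = 1. P is now [[3]].
Step i=1: Q has 1 at row 1, column 1; remove that cell from P, ejecting 3. So w(1) = 3. P is now [].

So w = 3 1 4 5 2.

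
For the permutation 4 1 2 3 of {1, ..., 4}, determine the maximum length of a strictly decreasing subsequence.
2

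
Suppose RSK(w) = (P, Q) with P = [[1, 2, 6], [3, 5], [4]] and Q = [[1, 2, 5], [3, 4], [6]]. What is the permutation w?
Reverse the RSK construction: for i from n down to 1, find the cell of Q containing i, remove the entry at that cell from P, and reverse-bump it up through P; the value ejected from row 1 is w(i).

Step i=6: Q has 6 at row 3, column 1; remove 4 from row 3 of P and reverse-bump: 4 enters row 2 and ejects 3; 3 enters row 1 and ejects 2. So w(6) = 2. P is now [[1, 3, 6], [4, 5]].
Step i=5: Q has 5 at row 1, column 3; remove that cell from P, ejecting 6. So w(5) = 6. P is now [[1, 3], [4, 5]].
Step i=4: Q has 4 at row 2, column 2; remove 5 from row 2 of P and reverse-bump: 5 enters row 1 and ejects 3. So w(4) = 3. P is now [[1, 5], [4]].
Step i=3: Q has 3 at row 2, column 1; remove 4 from row 2 of P and reverse-bump: 4 enters row 1 and ejects 1. So w(3) = 1. P is now [[4, 5]].
Step i=2: Q has 2 at row 1, column 2; remove that cell from P, ejecting 5. So w(2) = 5. P is now [[4]].
Step i=1: Q has 1 at row 1, column 1; remove that cell from P, ejecting 4. So w(1) = 4. P is now [].

So w = 4 5 1 3 6 2.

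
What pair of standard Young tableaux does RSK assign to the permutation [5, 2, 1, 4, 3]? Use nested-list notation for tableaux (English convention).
Insert each entry of the permutation into P by Schensted row insertion, recording in Q the position of each new cell.

Insert 5: appended to row 1. P = [[5]].
Insert 2: 2 bumps 5 from row 1; 5 starts row 2. P = [[2], [5]].
Insert 1: 1 bumps 2 from row 1; 2 bumps 5 from row 2; 5 starts row 3. P = [[1], [2], [5]].
Insert 4: appended to row 1. P = [[1, 4], [2], [5]].
Insert 3: 3 bumps 4 from row 1; 4 appends to row 2. P = [[1, 3], [2, 4], [5]].

So P = [[1, 3], [2, 4], [5]], Q = [[1, 4], [2, 5], [3]].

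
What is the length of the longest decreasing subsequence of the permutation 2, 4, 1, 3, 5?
2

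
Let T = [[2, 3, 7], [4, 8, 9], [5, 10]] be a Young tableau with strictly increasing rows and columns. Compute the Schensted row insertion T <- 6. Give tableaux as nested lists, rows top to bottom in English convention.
In row 1, 6 replaces 7 (the leftmost entry greater than 6); 7 is bumped to row 2. In row 2, 7 replaces 8 (the leftmost entry greater than 7); 8 is bumped to row 3. In row 3, 8 replaces 10 (the leftmost entry greater than 8); 10 is bumped to row 4. 10 starts a new row 4. The new tableau is [[2, 3, 6], [4, 7, 9], [5, 8], [10]].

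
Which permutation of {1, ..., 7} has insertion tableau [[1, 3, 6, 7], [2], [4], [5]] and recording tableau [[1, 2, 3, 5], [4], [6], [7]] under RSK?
2 5 6 4 7 3 1

Reverse RSK: for i = n, n-1, ..., 1, locate i in Q, remove the corresponding corner cell from P, and reverse-bump its entry up through P; the value ejected from row 1 is w(i).

So w = 2 5 6 4 7 3 1.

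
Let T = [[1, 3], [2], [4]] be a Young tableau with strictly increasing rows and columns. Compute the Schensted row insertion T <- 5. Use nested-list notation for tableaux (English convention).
[[1, 3, 5], [2], [4]]

5 is larger than every entry of row 1, so it is appended to row 1. The new tableau is [[1, 3, 5], [2], [4]].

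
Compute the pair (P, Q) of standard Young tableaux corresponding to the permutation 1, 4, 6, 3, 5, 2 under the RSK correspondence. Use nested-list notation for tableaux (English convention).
P = [[1, 2, 5], [3, 6], [4]], Q = [[1, 2, 3], [4, 5], [6]]

Insert each entry of the permutation into P by Schensted row insertion, recording in Q the position of each new cell.

Insert 1: appended to row 1. P = [[1]], Q = [[1]].
Insert 4: appended to row 1. P = [[1, 4]], Q = [[1, 2]].
Insert 6: appended to row 1. P = [[1, 4, 6]], Q = [[1, 2, 3]].
Insert 3: 3 bumps 4 from row 1; 4 starts row 2. P = [[1, 3, 6], [4]], Q = [[1, 2, 3], [4]].
Insert 5: 5 bumps 6 from row 1; 6 appends to row 2. P = [[1, 3, 5], [4, 6]], Q = [[1, 2, 3], [4, 5]].
Insert 2: 2 bumps 3 from row 1; 3 bumps 4 from row 2; 4 starts row 3. P = [[1, 2, 5], [3, 6], [4]], Q = [[1, 2, 3], [4, 5], [6]].

So P = [[1, 2, 5], [3, 6], [4]], Q = [[1, 2, 3], [4, 5], [6]].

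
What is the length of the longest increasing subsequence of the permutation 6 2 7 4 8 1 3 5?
3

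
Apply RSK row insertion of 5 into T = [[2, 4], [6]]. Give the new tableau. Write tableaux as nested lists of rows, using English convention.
[[2, 4, 5], [6]]

5 is larger than every entry of row 1, so it is appended to row 1. The new tableau is [[2, 4, 5], [6]].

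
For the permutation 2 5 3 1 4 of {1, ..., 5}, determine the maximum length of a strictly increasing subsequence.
3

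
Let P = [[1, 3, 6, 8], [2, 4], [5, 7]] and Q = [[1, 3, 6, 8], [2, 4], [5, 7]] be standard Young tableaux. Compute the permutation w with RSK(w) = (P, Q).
Reverse the RSK construction: for i from n down to 1, find the cell of Q containing i, remove the entry at that cell from P, and reverse-bump it up through P; the value ejected from row 1 is w(i).

Step i=8: Q has 8 at row 1, column 4; remove that cell from P, ejecting 8. So w(8) = 8. P is now [[1, 3, 6], [2, 4], [5, 7]].
Step i=7: Q has 7 at row 3, column 2; remove 7 from row 3 of P and reverse-bump: 7 enters row 2 and ejects 4; 4 enters row 1 and ejects 3. So w(7) = 3. P is now [[1, 4, 6], [2, 7], [5]].
Step i=6: Q has 6 at row 1, column 3; remove that cell from P, ejecting 6. So w(6) = 6. P is now [[1, 4], [2, 7], [5]].
Step i=5: Q has 5 at row 3, column 1; remove 5 from row 3 of P and reverse-bump: 5 enters row 2 and ejects 2; 2 enters row 1 and ejects 1. So w(5) = 1. P is now [[2, 4], [5, 7]].
Step i=4: Q has 4 at row 2, column 2; remove 7 from row 2 of P and reverse-bump: 7 enters row 1 and ejects 4. So w(4) = 4. P is now [[2, 7], [5]].
Step i=3: Q has 3 at row 1, column 2; remove that cell from P, ejecting 7. So w(3) = 7. P is now [[2], [5]].
Step i=2: Q has 2 at row 2, column 1; remove 5 from row 2 of P and reverse-bump: 5 enters row 1 and ejects 2. So w(2) = 2. P is now [[5]].
Step i=1: Q has 1 at row 1, column 1; remove that cell from P, ejecting 5. So w(1) = 5. P is now [].

So w = 5 2 7 4 1 6 3 8.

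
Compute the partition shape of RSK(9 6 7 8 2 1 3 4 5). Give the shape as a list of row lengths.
[4, 3, 1, 1]

RSK row insertion gives P = [[1, 3, 4, 5], [2, 7, 8], [6], [9]], which has shape [4, 3, 1, 1].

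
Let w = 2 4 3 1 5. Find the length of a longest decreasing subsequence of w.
3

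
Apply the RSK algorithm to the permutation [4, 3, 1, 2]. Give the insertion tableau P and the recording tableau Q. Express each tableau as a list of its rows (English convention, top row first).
Insert each entry of the permutation into P by Schensted row insertion, recording in Q the position of each new cell.

Insert 4: appended to row 1. P = [[4]].
Insert 3: 3 bumps 4 from row 1; 4 starts row 2. P = [[3], [4]].
Insert 1: 1 bumps 3 from row 1; 3 bumps 4 from row 2; 4 starts row 3. P = [[1], [3], [4]].
Insert 2: appended to row 1. P = [[1, 2], [3], [4]].

So P = [[1, 2], [3], [4]], Q = [[1, 4], [2], [3]].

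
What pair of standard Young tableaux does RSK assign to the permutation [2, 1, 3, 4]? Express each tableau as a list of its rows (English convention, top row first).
Insert each entry of the permutation into P by Schensted row insertion, recording in Q the position of each new cell.

Insert 2: appended to row 1. P = [[2]].
Insert 1: 1 bumps 2 from row 1; 2 starts row 2. P = [[1], [2]].
Insert 3: appended to row 1. P = [[1, 3], [2]].
Insert 4: appended to row 1. P = [[1, 3, 4], [2]].

So P = [[1, 3, 4], [2]], Q = [[1, 3, 4], [2]].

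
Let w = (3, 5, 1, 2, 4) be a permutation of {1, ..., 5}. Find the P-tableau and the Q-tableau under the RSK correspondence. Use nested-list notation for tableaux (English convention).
P = [[1, 2, 4], [3, 5]], Q = [[1, 2, 5], [3, 4]]

Insert each entry of the permutation into P by Schensted row insertion, recording in Q the position of each new cell.

Insert 3: appended to row 1. P = [[3]].
Insert 5: appended to row 1. P = [[3, 5]].
Insert 1: 1 bumps 3 from row 1; 3 starts row 2. P = [[1, 5], [3]].
Insert 2: 2 bumps 5 from row 1; 5 appends to row 2. P = [[1, 2], [3, 5]].
Insert 4: appended to row 1. P = [[1, 2, 4], [3, 5]].

So P = [[1, 2, 4], [3, 5]], Q = [[1, 2, 5], [3, 4]].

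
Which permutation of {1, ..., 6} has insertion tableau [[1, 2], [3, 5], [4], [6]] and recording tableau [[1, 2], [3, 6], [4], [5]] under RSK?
4 6 5 3 1 2

Reverse the RSK construction: for i from n down to 1, find the cell of Q containing i, remove the entry at that cell from P, and reverse-bump it up through P; the value ejected from row 1 is w(i).

Step i=6: Q has 6 at row 2, column 2; remove 5 from row 2 of P and reverse-bump: 5 enters row 1 and ejects 2. So w(6) = 2. P is now [[1, 5], [3], [4], [6]].
Step i=5: Q has 5 at row 4, column 1; remove 6 from row 4 of P and reverse-bump: 6 enters row 3 and ejects 4; 4 enters row 2 and ejects 3; 3 enters row 1 and ejects 1. So w(5) = 1. P is now [[3, 5], [4], [6]].
Step i=4: Q has 4 at row 3, column 1; remove 6 from row 3 of P and reverse-bump: 6 enters row 2 and ejects 4; 4 enters row 1 and ejects 3. So w(4) = 3. P is now [[4, 5], [6]].
Step i=3: Q has 3 at row 2, column 1; remove 6 from row 2 of P and reverse-bump: 6 enters row 1 and ejects 5. So w(3) = 5. P is now [[4, 6]].
Step i=2: Q has 2 at row 1, column 2; remove that cell from P, ejecting 6. So w(2) = 6. P is now [[4]].
Step i=1: Q has 1 at row 1, column 1; remove that cell from P, ejecting 4. So w(1) = 4. P is now [].

So w = 4 6 5 3 1 2.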